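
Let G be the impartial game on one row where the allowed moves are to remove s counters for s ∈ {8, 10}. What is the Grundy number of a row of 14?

Grundy values for subtraction set {8, 10}:
g(0) = mex{} = 0
g(1) = mex{} = 0
g(2) = mex{} = 0
g(3) = mex{} = 0
g(4) = mex{} = 0
g(5) = mex{} = 0
g(6) = mex{} = 0
g(7) = mex{} = 0
g(8) = mex{0} = 1
g(9) = mex{0} = 1
g(10) = mex{0} = 1
g(11) = mex{0} = 1
g(12) = mex{0} = 1
g(13) = mex{0} = 1
g(14) = mex{0} = 1
So g(14) = 1.

1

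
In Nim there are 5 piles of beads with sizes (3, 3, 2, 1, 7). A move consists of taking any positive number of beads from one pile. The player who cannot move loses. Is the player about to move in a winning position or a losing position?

Write each in binary and XOR column by column:
  011  (3)
  011  (3)
  010  (2)
  001  (1)
  111  (7)
  ---
  100  (4)
The nim-sum is 4 ≠ 0, so this is an N-position: the player to move can win.

Winning position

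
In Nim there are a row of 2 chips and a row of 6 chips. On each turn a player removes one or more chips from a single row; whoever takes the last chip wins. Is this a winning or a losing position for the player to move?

Winning position

Compute the nim-sum pairwise:
2 XOR 6 = 4
The nim-sum is 4 ≠ 0, so this is an N-position: the player to move can win.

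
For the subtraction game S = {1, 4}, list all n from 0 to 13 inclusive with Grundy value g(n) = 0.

0, 2, 5, 7, 10, 12

Grundy values for subtraction set {1, 4}:
k:     0  1  2  3  4  5  6  7  8  9 10 11 12 13
g(k):  0  1  0  1  2  0  1  0  1  2  0  1  0  1
The P-positions (g = 0) in 0..13 are 0, 2, 5, 7, 10, 12.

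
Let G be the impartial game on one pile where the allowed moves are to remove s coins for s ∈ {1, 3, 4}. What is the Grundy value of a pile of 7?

0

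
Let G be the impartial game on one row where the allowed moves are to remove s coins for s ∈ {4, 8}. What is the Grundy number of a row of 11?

2

Build the Grundy sequence with g(k) = mex{g(k−s) : s ∈ {4, 8}, s ≤ k}:
k:     0  1  2  3  4  5  6  7  8  9 10 11
g(k):  0  0  0  0  1  1  1  1  2  2  2  2
So g(11) = 2.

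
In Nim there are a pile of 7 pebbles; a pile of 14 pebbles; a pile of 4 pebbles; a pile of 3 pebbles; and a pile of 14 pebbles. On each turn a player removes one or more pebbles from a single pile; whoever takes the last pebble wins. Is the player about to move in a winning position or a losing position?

Losing position

Bitwise XOR of the heap sizes:
  0111  (7)
  1110  (14)
  0100  (4)
  0011  (3)
  1110  (14)
  ----
  0000  (0)
The nim-sum is 0, so this is a P-position: the player to move is in a losing position under optimal play.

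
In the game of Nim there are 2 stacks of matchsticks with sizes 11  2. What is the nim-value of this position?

9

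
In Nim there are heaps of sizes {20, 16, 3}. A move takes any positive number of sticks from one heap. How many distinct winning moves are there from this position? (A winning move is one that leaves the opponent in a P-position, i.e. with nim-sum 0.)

Compute the nim-sum pairwise:
20 ⊕ 16 = 4
4 ⊕ 3 = 7
The overall nim-sum is X = 7. A heap of size p has a winning move iff p XOR X < p (reduce it to p XOR X).
  20: 20 XOR 7 = 19 < 20 — winning move (to 19).
  16: 16 XOR 7 = 23 ≥ 16 — no move.
  3: 3 XOR 7 = 4 ≥ 3 — no move.
That gives 1 winning move.

1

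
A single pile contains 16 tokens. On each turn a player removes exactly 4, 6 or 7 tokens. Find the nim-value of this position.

1

Grundy values for subtraction set {4, 6, 7}:
k:     0  1  2  3  4  5  6  7  8  9 10 11 12 13 14 15 16
g(k):  0  0  0  0  1  1  1  1  2  2  2  0  0  0  0  1  1
So g(16) = 1.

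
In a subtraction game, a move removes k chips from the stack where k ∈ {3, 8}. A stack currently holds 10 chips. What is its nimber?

1

Compute g(0), g(1), … for moves {3, 8}:
k:     0  1  2  3  4  5  6  7  8  9 10
g(k):  0  0  0  1  1  1  0  0  2  1  1
So g(10) = 1.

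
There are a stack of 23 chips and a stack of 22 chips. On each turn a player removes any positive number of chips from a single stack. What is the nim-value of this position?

Write each in binary and XOR column by column:
  10111  (23)
  10110  (22)
  -----
  00001  (1)

1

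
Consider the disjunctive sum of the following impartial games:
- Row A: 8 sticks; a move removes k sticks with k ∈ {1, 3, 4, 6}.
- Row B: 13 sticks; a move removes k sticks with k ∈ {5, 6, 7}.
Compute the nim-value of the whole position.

Build the Grundy sequence for row A with g(k) = mex{g(k−s) : s ∈ {1, 3, 4, 6}, s ≤ k}:
k:     0  1  2  3  4  5  6  7  8
g(k):  0  1  0  1  2  3  2  0  1
So g(8) = 1.
Build the Grundy sequence for row B with g(k) = mex{g(k−s) : s ∈ {5, 6, 7}, s ≤ k}:
k:     0  1  2  3  4  5  6  7  8  9 10 11 12 13
g(k):  0  0  0  0  0  1  1  1  1  1  2  2  0  0
So g(13) = 0.
The value of a disjunctive sum is the nim-sum of the parts.
Combined value = 1 XOR 0 = 1.

1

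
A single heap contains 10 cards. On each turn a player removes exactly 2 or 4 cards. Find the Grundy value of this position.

Build the Grundy sequence with g(k) = mex{g(k−s) : s ∈ {2, 4}, s ≤ k}:
g(0) = mex{} = 0
g(1) = mex{} = 0
g(2) = mex{0} = 1
g(3) = mex{0} = 1
g(4) = mex{0,1} = 2
g(5) = mex{0,1} = 2
g(6) = mex{1,2} = 0
g(7) = mex{1,2} = 0
g(8) = mex{0,2} = 1
g(9) = mex{0,2} = 1
g(10) = mex{0,1} = 2
So g(10) = 2.

2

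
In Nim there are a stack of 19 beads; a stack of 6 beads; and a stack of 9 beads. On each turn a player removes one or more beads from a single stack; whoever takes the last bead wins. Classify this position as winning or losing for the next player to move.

Write each in binary and XOR column by column:
  10011  (19)
  00110  (6)
  01001  (9)
  -----
  11100  (28)
The nim-sum is 28 ≠ 0, so this is an N-position: the player to move can win.

Winning position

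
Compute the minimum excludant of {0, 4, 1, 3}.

The values 0, 1 are all present; 2 is the first non-negative integer missing from the set.

2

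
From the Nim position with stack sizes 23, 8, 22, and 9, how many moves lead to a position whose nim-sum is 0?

0

Compute the nim-sum pairwise:
23 ⊕ 8 = 31
31 ⊕ 22 = 9
9 ⊕ 9 = 0
The nim-sum is already 0, so every move leaves a nonzero nim-sum — there are no winning moves.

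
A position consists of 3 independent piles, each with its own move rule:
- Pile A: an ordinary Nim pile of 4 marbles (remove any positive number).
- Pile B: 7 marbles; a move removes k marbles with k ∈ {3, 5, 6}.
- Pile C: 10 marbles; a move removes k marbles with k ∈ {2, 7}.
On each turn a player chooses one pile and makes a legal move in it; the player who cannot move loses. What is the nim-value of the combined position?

Pile A is a plain Nim pile of size 4, so its Grundy value is 4.
For pile B, compute g(0), g(1), … with moves {3, 5, 6}:
g(0) = mex{} = 0
g(1) = mex{} = 0
g(2) = mex{} = 0
g(3) = mex{0} = 1
g(4) = mex{0} = 1
g(5) = mex{0} = 1
g(6) = mex{0,1} = 2
g(7) = mex{0,1} = 2
So g(7) = 2.
Build the Grundy sequence for pile C with g(k) = mex{g(k−s) : s ∈ {2, 7}, s ≤ k}:
g(0) = mex{} = 0
g(1) = mex{} = 0
g(2) = mex{0} = 1
g(3) = mex{0} = 1
g(4) = mex{1} = 0
g(5) = mex{1} = 0
g(6) = mex{0} = 1
g(7) = mex{0} = 1
g(8) = mex{0,1} = 2
g(9) = mex{1} = 0
g(10) = mex{1,2} = 0
So g(10) = 0.
The value of a disjunctive sum is the nim-sum of the parts.
Combined value = 4 ⊕ 2 ⊕ 0 = 6.

6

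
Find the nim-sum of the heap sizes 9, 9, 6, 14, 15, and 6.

1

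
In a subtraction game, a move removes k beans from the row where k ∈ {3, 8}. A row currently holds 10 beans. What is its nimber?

1

Build the Grundy sequence with g(k) = mex{g(k−s) : s ∈ {3, 8}, s ≤ k}:
g(0) = mex{} = 0
g(1) = mex{} = 0
g(2) = mex{} = 0
g(3) = mex{0} = 1
g(4) = mex{0} = 1
g(5) = mex{0} = 1
g(6) = mex{1} = 0
g(7) = mex{1} = 0
g(8) = mex{0,1} = 2
g(9) = mex{0} = 1
g(10) = mex{0} = 1
So g(10) = 1.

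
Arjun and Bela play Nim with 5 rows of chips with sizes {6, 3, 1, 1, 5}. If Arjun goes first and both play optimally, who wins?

Bela wins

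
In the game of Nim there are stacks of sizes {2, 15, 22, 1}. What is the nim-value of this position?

Bitwise XOR of the heap sizes:
  00010  (2)
  01111  (15)
  10110  (22)
  00001  (1)
  -----
  11010  (26)

26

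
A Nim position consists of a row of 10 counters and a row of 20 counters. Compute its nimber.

Nim-sum: 10 XOR 20 = 30.

30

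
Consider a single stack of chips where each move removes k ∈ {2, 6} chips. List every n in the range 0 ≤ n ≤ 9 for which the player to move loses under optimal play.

Grundy values for subtraction set {2, 6}:
g(0) = mex{} = 0
g(1) = mex{} = 0
g(2) = mex{0} = 1
g(3) = mex{0} = 1
g(4) = mex{1} = 0
g(5) = mex{1} = 0
g(6) = mex{0} = 1
g(7) = mex{0} = 1
g(8) = mex{1} = 0
g(9) = mex{1} = 0
The P-positions (g = 0) in 0..9 are 0, 1, 4, 5, 8, 9.

0, 1, 4, 5, 8, 9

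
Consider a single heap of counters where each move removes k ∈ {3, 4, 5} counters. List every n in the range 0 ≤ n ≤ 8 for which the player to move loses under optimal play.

Build the Grundy sequence with g(k) = mex{g(k−s) : s ∈ {3, 4, 5}, s ≤ k}:
k:     0  1  2  3  4  5  6  7  8
g(k):  0  0  0  1  1  1  2  2  0
The P-positions (g = 0) in 0..8 are 0, 1, 2, 8.

0, 1, 2, 8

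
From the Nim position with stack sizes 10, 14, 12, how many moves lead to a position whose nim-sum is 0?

3

Nim-sum: 10 ^ 14 ^ 12 = 8.
The overall nim-sum is X = 8. A stack of size p has a winning move iff p XOR X < p (reduce it to p XOR X).
  10: 10 XOR 8 = 2 < 10 — winning move (to 2).
  14: 14 XOR 8 = 6 < 14 — winning move (to 6).
  12: 12 XOR 8 = 4 < 12 — winning move (to 4).
That gives 3 winning moves.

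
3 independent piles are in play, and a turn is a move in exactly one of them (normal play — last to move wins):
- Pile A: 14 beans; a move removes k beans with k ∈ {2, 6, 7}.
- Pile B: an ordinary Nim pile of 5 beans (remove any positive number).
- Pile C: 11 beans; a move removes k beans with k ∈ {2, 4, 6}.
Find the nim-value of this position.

Build the Grundy sequence for pile A with g(k) = mex{g(k−s) : s ∈ {2, 6, 7}, s ≤ k}:
k:     0  1  2  3  4  5  6  7  8  9 10 11 12 13 14
g(k):  0  0  1  1  0  0  1  1  2  0  3  1  2  0  0
So g(14) = 0.
Pile B is a plain Nim pile of size 5, so its Grundy value is 5.
For pile C, compute g(0), g(1), … with moves {2, 4, 6}:
g(0) = mex{} = 0
g(1) = mex{} = 0
g(2) = mex{0} = 1
g(3) = mex{0} = 1
g(4) = mex{0,1} = 2
g(5) = mex{0,1} = 2
g(6) = mex{0,1,2} = 3
g(7) = mex{0,1,2} = 3
g(8) = mex{1,2,3} = 0
g(9) = mex{1,2,3} = 0
g(10) = mex{0,2,3} = 1
g(11) = mex{0,2,3} = 1
So g(11) = 1.
By the Sprague-Grundy theorem, the Grundy value of a sum of independent games is the XOR of the component values.
Combined value = 0 XOR 5 XOR 1 = 4.

4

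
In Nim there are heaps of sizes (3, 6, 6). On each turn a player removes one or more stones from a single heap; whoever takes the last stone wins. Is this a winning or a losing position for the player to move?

Nim-sum: 3 ^ 6 ^ 6 = 3.
The nim-sum is 3 ≠ 0, so this is an N-position: the player to move can win.

Winning position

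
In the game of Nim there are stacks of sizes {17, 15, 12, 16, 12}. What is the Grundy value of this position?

14

Nim-sum: 17 ⊕ 15 ⊕ 12 ⊕ 16 ⊕ 12 = 14.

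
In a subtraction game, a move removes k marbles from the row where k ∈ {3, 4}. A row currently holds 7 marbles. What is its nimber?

0

Grundy values for subtraction set {3, 4}:
g(0) = mex{} = 0
g(1) = mex{} = 0
g(2) = mex{} = 0
g(3) = mex{0} = 1
g(4) = mex{0} = 1
g(5) = mex{0} = 1
g(6) = mex{0,1} = 2
g(7) = mex{1} = 0
So g(7) = 0.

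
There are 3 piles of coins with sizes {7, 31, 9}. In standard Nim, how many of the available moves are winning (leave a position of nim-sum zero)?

1

In binary:
  00111  (7)
  11111  (31)
  01001  (9)
  -----
  10001  (17)
The overall nim-sum is X = 17. A pile of size p has a winning move iff p XOR X < p (reduce it to p XOR X).
  7: 7 XOR 17 = 22 ≥ 7 — no move.
  31: 31 XOR 17 = 14 < 31 — winning move (to 14).
  9: 9 XOR 17 = 24 ≥ 9 — no move.
That gives 1 winning move.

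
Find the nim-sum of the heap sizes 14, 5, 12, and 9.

Bitwise XOR of the heap sizes:
  1110  (14)
  0101  (5)
  1100  (12)
  1001  (9)
  ----
  1110  (14)

14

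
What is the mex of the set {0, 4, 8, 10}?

0 is in the set but 1 is not, so the mex is 1.

1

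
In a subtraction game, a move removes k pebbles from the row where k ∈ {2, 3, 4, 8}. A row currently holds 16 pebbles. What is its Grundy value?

2

Grundy values for subtraction set {2, 3, 4, 8}:
k:     0  1  2  3  4  5  6  7  8  9 10 11 12 13 14 15 16
g(k):  0  0  1  1  2  2  0  0  1  1  2  2  0  0  1  1  2
So g(16) = 2.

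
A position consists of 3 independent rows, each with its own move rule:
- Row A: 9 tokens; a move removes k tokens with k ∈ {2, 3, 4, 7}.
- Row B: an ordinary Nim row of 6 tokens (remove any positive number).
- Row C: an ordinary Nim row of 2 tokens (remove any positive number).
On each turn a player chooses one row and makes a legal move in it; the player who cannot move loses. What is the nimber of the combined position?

0

For row A, compute g(0), g(1), … with moves {2, 3, 4, 7}:
k:     0  1  2  3  4  5  6  7  8  9
g(k):  0  0  1  1  2  2  0  3  1  4
So g(9) = 4.
Row B is a plain Nim row of size 6, so its Grundy value is 6.
Row C is a plain Nim row of size 2, so its Grundy value is 2.
The value of a disjunctive sum is the nim-sum of the parts.
Combined value = 4 XOR 6 XOR 2 = 0.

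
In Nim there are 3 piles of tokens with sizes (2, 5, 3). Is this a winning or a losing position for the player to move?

Winning position

Compute the nim-sum pairwise:
2 ⊕ 5 = 7
7 ⊕ 3 = 4
The nim-sum is 4 ≠ 0, so this is an N-position: the player to move can win.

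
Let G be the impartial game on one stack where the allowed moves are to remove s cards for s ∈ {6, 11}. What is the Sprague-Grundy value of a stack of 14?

Build the Grundy sequence with g(k) = mex{g(k−s) : s ∈ {6, 11}, s ≤ k}:
k:     0  1  2  3  4  5  6  7  8  9 10 11 12 13 14
g(k):  0  0  0  0  0  0  1  1  1  1  1  1  2  2  2
So g(14) = 2.

2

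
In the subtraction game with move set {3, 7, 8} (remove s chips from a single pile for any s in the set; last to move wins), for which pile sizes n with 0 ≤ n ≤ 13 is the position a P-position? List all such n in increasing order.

0, 1, 2, 6, 11, 12

Compute g(0), g(1), … for moves {3, 7, 8}:
g(0) = mex{} = 0
g(1) = mex{} = 0
g(2) = mex{} = 0
g(3) = mex{0} = 1
g(4) = mex{0} = 1
g(5) = mex{0} = 1
g(6) = mex{1} = 0
g(7) = mex{0,1} = 2
g(8) = mex{0,1} = 2
g(9) = mex{0} = 1
g(10) = mex{0,1,2} = 3
g(11) = mex{1,2} = 0
g(12) = mex{1} = 0
g(13) = mex{0,1,3} = 2
The P-positions (g = 0) in 0..13 are 0, 1, 2, 6, 11, 12.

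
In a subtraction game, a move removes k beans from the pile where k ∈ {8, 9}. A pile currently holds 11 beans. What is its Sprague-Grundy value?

1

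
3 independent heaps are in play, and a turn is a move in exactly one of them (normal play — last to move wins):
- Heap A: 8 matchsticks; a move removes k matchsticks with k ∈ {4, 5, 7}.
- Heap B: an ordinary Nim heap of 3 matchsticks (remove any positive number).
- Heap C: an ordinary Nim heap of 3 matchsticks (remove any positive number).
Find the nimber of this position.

Build the Grundy sequence for heap A with g(k) = mex{g(k−s) : s ∈ {4, 5, 7}, s ≤ k}:
k:     0  1  2  3  4  5  6  7  8
g(k):  0  0  0  0  1  1  1  1  2
So g(8) = 2.
Heap B is a plain Nim heap of size 3, so its Grundy value is 3.
Heap C is a plain Nim heap of size 3, so its Grundy value is 3.
The value of a disjunctive sum is the nim-sum of the parts.
Combined value = 2 XOR 3 XOR 3 = 2.

2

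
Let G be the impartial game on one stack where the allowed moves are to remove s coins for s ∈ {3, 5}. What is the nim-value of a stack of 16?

Compute g(0), g(1), … for moves {3, 5}:
k:     0  1  2  3  4  5  6  7  8  9 10 11 12 13 14 15 16
g(k):  0  0  0  1  1  1  2  2  0  0  0  1  1  1  2  2  0
So g(16) = 0.

0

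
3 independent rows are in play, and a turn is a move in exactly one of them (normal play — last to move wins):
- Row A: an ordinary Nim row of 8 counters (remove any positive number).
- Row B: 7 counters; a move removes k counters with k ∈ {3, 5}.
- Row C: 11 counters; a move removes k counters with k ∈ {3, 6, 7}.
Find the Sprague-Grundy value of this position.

Row A is a plain Nim row of size 8, so its Grundy value is 8.
Build the Grundy sequence for row B with g(k) = mex{g(k−s) : s ∈ {3, 5}, s ≤ k}:
k:     0  1  2  3  4  5  6  7
g(k):  0  0  0  1  1  1  2  2
So g(7) = 2.
Grundy values for row C (subtraction set {3, 6, 7}):
g(0) = mex{} = 0
g(1) = mex{} = 0
g(2) = mex{} = 0
g(3) = mex{0} = 1
g(4) = mex{0} = 1
g(5) = mex{0} = 1
g(6) = mex{0,1} = 2
g(7) = mex{0,1} = 2
g(8) = mex{0,1} = 2
g(9) = mex{0,1,2} = 3
g(10) = mex{1,2} = 0
g(11) = mex{1,2} = 0
So g(11) = 0.
By the Sprague-Grundy theorem, the Grundy value of a sum of independent games is the XOR of the component values.
Combined value = 8 XOR 2 XOR 0 = 10.

10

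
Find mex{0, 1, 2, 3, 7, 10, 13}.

The values 0, 1, 2, 3 are all present; 4 is the first non-negative integer missing from the set.

4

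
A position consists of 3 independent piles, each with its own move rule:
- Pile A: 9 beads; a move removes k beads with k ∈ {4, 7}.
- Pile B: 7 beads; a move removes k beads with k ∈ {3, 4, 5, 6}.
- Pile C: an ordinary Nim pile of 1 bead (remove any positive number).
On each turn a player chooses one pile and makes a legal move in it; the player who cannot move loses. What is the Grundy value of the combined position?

Grundy values for pile A (subtraction set {4, 7}):
g(0) = mex{} = 0
g(1) = mex{} = 0
g(2) = mex{} = 0
g(3) = mex{} = 0
g(4) = mex{0} = 1
g(5) = mex{0} = 1
g(6) = mex{0} = 1
g(7) = mex{0} = 1
g(8) = mex{0,1} = 2
g(9) = mex{0,1} = 2
So g(9) = 2.
Grundy values for pile B (subtraction set {3, 4, 5, 6}):
g(0) = mex{} = 0
g(1) = mex{} = 0
g(2) = mex{} = 0
g(3) = mex{0} = 1
g(4) = mex{0} = 1
g(5) = mex{0} = 1
g(6) = mex{0,1} = 2
g(7) = mex{0,1} = 2
So g(7) = 2.
Pile C is a plain Nim pile of size 1, so its Grundy value is 1.
By the Sprague-Grundy theorem, the Grundy value of a sum of independent games is the XOR of the component values.
Combined value = 2 ⊕ 2 ⊕ 1 = 1.

1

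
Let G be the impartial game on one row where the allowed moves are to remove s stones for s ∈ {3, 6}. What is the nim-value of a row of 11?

Compute g(0), g(1), … for moves {3, 6}:
k:     0  1  2  3  4  5  6  7  8  9 10 11
g(k):  0  0  0  1  1  1  2  2  2  0  0  0
So g(11) = 0.

0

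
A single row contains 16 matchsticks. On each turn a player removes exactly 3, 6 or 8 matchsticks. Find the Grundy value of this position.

1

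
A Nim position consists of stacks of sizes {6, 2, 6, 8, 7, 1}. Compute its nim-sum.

12

Write each in binary and XOR column by column:
  0110  (6)
  0010  (2)
  0110  (6)
  1000  (8)
  0111  (7)
  0001  (1)
  ----
  1100  (12)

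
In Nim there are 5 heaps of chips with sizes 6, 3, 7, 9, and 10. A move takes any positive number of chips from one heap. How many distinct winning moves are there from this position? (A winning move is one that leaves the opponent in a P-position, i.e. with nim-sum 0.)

3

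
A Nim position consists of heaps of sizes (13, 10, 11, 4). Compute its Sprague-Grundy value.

Nim-sum: 13 ^ 10 ^ 11 ^ 4 = 8.

8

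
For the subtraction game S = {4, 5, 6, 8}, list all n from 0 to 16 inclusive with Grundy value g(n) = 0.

Compute g(0), g(1), … for moves {4, 5, 6, 8}:
k:     0  1  2  3  4  5  6  7  8  9 10 11 12 13 14 15 16
g(k):  0  0  0  0  1  1  1  1  2  2  2  2  0  0  0  0  1
The P-positions (g = 0) in 0..16 are 0, 1, 2, 3, 12, 13, 14, 15.

0, 1, 2, 3, 12, 13, 14, 15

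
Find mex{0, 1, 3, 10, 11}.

2

The values 0, 1 are all present; 2 is the first non-negative integer missing from the set.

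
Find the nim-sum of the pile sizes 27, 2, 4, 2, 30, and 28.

29

Nim-sum: 27 ^ 2 ^ 4 ^ 2 ^ 30 ^ 28 = 29.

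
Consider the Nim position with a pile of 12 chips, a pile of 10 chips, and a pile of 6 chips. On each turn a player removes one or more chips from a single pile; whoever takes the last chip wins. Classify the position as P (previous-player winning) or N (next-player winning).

P-position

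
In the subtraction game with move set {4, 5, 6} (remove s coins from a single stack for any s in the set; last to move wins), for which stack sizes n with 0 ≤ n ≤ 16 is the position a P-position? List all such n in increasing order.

0, 1, 2, 3, 10, 11, 12, 13

Grundy values for subtraction set {4, 5, 6}:
k:     0  1  2  3  4  5  6  7  8  9 10 11 12 13 14 15 16
g(k):  0  0  0  0  1  1  1  1  2  2  0  0  0  0  1  1  1
The P-positions (g = 0) in 0..16 are 0, 1, 2, 3, 10, 11, 12, 13.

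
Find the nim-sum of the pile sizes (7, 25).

30

Nim-sum: 7 XOR 25 = 30.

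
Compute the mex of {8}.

0

0 is not in the set, so the mex is 0.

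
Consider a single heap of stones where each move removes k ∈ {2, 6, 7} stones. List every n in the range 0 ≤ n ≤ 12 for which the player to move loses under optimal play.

0, 1, 4, 5, 9

Compute g(0), g(1), … for moves {2, 6, 7}:
k:     0  1  2  3  4  5  6  7  8  9 10 11 12
g(k):  0  0  1  1  0  0  1  1  2  0  3  1  2
The P-positions (g = 0) in 0..12 are 0, 1, 4, 5, 9.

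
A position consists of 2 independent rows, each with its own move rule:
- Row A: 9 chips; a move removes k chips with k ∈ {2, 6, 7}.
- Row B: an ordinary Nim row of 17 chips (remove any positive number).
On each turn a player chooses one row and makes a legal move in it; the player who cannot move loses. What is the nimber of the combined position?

Build the Grundy sequence for row A with g(k) = mex{g(k−s) : s ∈ {2, 6, 7}, s ≤ k}:
g(0) = mex{} = 0
g(1) = mex{} = 0
g(2) = mex{0} = 1
g(3) = mex{0} = 1
g(4) = mex{1} = 0
g(5) = mex{1} = 0
g(6) = mex{0} = 1
g(7) = mex{0} = 1
g(8) = mex{0,1} = 2
g(9) = mex{1} = 0
So g(9) = 0.
Row B is a plain Nim row of size 17, so its Grundy value is 17.
The value of a disjunctive sum is the nim-sum of the parts.
Combined value = 0 XOR 17 = 17.

17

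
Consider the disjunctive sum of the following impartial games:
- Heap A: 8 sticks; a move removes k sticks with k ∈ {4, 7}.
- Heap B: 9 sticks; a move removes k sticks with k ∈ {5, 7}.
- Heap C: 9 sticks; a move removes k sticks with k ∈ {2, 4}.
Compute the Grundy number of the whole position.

Build the Grundy sequence for heap A with g(k) = mex{g(k−s) : s ∈ {4, 7}, s ≤ k}:
g(0) = mex{} = 0
g(1) = mex{} = 0
g(2) = mex{} = 0
g(3) = mex{} = 0
g(4) = mex{0} = 1
g(5) = mex{0} = 1
g(6) = mex{0} = 1
g(7) = mex{0} = 1
g(8) = mex{0,1} = 2
So g(8) = 2.
For heap B, compute g(0), g(1), … with moves {5, 7}:
k:     0  1  2  3  4  5  6  7  8  9
g(k):  0  0  0  0  0  1  1  1  1  1
So g(9) = 1.
For heap C, compute g(0), g(1), … with moves {2, 4}:
k:     0  1  2  3  4  5  6  7  8  9
g(k):  0  0  1  1  2  2  0  0  1  1
So g(9) = 1.
The value of a disjunctive sum is the nim-sum of the parts.
Combined value = 2 XOR 1 XOR 1 = 2.

2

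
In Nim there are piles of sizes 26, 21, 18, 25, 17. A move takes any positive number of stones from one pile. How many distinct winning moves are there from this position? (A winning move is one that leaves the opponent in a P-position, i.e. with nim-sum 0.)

5

In binary:
  11010  (26)
  10101  (21)
  10010  (18)
  11001  (25)
  10001  (17)
  -----
  10101  (21)
The overall nim-sum is X = 21. A pile of size p has a winning move iff p XOR X < p (reduce it to p XOR X).
  26: 26 XOR 21 = 15 < 26 — winning move (to 15).
  21: 21 XOR 21 = 0 < 21 — winning move (to 0).
  18: 18 XOR 21 = 7 < 18 — winning move (to 7).
  25: 25 XOR 21 = 12 < 25 — winning move (to 12).
  17: 17 XOR 21 = 4 < 17 — winning move (to 4).
That gives 5 winning moves.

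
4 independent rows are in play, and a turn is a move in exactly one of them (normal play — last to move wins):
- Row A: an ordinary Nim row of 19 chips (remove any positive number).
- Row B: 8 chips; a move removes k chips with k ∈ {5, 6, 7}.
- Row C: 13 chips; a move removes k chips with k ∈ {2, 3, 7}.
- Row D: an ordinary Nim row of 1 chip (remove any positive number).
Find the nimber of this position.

Row A is a plain Nim row of size 19, so its Grundy value is 19.
Build the Grundy sequence for row B with g(k) = mex{g(k−s) : s ∈ {5, 6, 7}, s ≤ k}:
g(0) = mex{} = 0
g(1) = mex{} = 0
g(2) = mex{} = 0
g(3) = mex{} = 0
g(4) = mex{} = 0
g(5) = mex{0} = 1
g(6) = mex{0} = 1
g(7) = mex{0} = 1
g(8) = mex{0} = 1
So g(8) = 1.
Grundy values for row C (subtraction set {2, 3, 7}):
k:     0  1  2  3  4  5  6  7  8  9 10 11 12 13
g(k):  0  0  1  1  2  0  0  1  1  2  0  0  1  1
So g(13) = 1.
Row D is a plain Nim row of size 1, so its Grundy value is 1.
By the Sprague-Grundy theorem, the Grundy value of a sum of independent games is the XOR of the component values.
Combined value = 19 XOR 1 XOR 1 XOR 1 = 18.

18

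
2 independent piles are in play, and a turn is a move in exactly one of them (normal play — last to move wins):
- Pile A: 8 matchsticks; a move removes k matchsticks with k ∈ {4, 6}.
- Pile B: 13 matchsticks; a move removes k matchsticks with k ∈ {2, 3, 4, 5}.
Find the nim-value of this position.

1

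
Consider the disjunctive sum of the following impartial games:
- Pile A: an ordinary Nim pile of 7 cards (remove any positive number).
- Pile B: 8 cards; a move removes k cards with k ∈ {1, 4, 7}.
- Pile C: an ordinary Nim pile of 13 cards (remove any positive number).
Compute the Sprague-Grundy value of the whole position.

10

Pile A is a plain Nim pile of size 7, so its Grundy value is 7.
For pile B, compute g(0), g(1), … with moves {1, 4, 7}:
k:     0  1  2  3  4  5  6  7  8
g(k):  0  1  0  1  2  0  1  2  0
So g(8) = 0.
Pile C is a plain Nim pile of size 13, so its Grundy value is 13.
By the Sprague-Grundy theorem, the Grundy value of a sum of independent games is the XOR of the component values.
Combined value = 7 XOR 0 XOR 13 = 10.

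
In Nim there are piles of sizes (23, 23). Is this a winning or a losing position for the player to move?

Compute the nim-sum pairwise:
23 ^ 23 = 0
The nim-sum is 0, so this is a P-position: the player to move is in a losing position under optimal play.

Losing position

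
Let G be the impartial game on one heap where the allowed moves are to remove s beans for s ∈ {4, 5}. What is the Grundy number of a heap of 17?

Compute g(0), g(1), … for moves {4, 5}:
k:     0  1  2  3  4  5  6  7  8  9 10 11 12 13 14 15 16 17
g(k):  0  0  0  0  1  1  1  1  2  0  0  0  0  1  1  1  1  2
So g(17) = 2.

2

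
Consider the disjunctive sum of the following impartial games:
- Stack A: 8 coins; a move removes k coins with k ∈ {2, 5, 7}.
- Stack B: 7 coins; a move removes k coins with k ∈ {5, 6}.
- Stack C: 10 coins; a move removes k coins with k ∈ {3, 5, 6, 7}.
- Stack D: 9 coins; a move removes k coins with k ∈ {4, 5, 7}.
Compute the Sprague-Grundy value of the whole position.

1

Build the Grundy sequence for stack A with g(k) = mex{g(k−s) : s ∈ {2, 5, 7}, s ≤ k}:
g(0) = mex{} = 0
g(1) = mex{} = 0
g(2) = mex{0} = 1
g(3) = mex{0} = 1
g(4) = mex{1} = 0
g(5) = mex{0,1} = 2
g(6) = mex{0} = 1
g(7) = mex{0,1,2} = 3
g(8) = mex{0,1} = 2
So g(8) = 2.
Build the Grundy sequence for stack B with g(k) = mex{g(k−s) : s ∈ {5, 6}, s ≤ k}:
k:     0  1  2  3  4  5  6  7
g(k):  0  0  0  0  0  1  1  1
So g(7) = 1.
Build the Grundy sequence for stack C with g(k) = mex{g(k−s) : s ∈ {3, 5, 6, 7}, s ≤ k}:
k:     0  1  2  3  4  5  6  7  8  9 10
g(k):  0  0  0  1  1  1  2  2  2  3  0
So g(10) = 0.
For stack D, compute g(0), g(1), … with moves {4, 5, 7}:
k:     0  1  2  3  4  5  6  7  8  9
g(k):  0  0  0  0  1  1  1  1  2  2
So g(9) = 2.
The value of a disjunctive sum is the nim-sum of the parts.
Combined value = 2 ⊕ 1 ⊕ 0 ⊕ 2 = 1.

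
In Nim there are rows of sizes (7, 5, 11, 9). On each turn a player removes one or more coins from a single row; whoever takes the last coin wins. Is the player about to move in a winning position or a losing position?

Losing position

In binary:
  0111  (7)
  0101  (5)
  1011  (11)
  1001  (9)
  ----
  0000  (0)
The nim-sum is 0, so this is a P-position: the player to move is in a losing position under optimal play.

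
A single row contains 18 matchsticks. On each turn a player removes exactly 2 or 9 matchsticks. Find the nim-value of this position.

Compute g(0), g(1), … for moves {2, 9}:
k:     0  1  2  3  4  5  6  7  8  9 10 11 12 13 14 15 16 17 18
g(k):  0  0  1  1  0  0  1  1  0  2  1  0  0  1  1  0  0  1  1
So g(18) = 1.

1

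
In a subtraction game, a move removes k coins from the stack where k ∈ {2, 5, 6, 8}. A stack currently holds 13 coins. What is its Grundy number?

1

Build the Grundy sequence with g(k) = mex{g(k−s) : s ∈ {2, 5, 6, 8}, s ≤ k}:
g(0) = mex{} = 0
g(1) = mex{} = 0
g(2) = mex{0} = 1
g(3) = mex{0} = 1
g(4) = mex{1} = 0
g(5) = mex{0,1} = 2
g(6) = mex{0} = 1
g(7) = mex{0,1,2} = 3
g(8) = mex{0,1} = 2
g(9) = mex{0,1,3} = 2
g(10) = mex{0,1,2} = 3
g(11) = mex{1,2} = 0
g(12) = mex{0,1,3} = 2
g(13) = mex{0,2,3} = 1
So g(13) = 1.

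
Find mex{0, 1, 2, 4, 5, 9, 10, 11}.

3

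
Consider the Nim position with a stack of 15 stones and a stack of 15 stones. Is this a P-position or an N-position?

Nim-sum: 15 ^ 15 = 0.
The nim-sum is 0, so this is a P-position: the player to move is in a losing position under optimal play.

P-position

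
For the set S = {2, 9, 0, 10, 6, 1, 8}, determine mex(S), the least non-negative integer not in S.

3

The values 0, 1, 2 are all present; 3 is the first non-negative integer missing from the set.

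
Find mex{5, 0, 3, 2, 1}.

4

The values 0, 1, 2, 3 are all present; 4 is the first non-negative integer missing from the set.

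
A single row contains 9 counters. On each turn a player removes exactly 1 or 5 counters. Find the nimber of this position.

1

Build the Grundy sequence with g(k) = mex{g(k−s) : s ∈ {1, 5}, s ≤ k}:
k:     0  1  2  3  4  5  6  7  8  9
g(k):  0  1  0  1  0  1  0  1  0  1
So g(9) = 1.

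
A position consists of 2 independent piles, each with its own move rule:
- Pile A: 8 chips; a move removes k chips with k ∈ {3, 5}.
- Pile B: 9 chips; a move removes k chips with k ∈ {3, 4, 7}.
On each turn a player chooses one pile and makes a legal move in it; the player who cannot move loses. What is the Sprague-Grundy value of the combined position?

3

For pile A, compute g(0), g(1), … with moves {3, 5}:
g(0) = mex{} = 0
g(1) = mex{} = 0
g(2) = mex{} = 0
g(3) = mex{0} = 1
g(4) = mex{0} = 1
g(5) = mex{0} = 1
g(6) = mex{0,1} = 2
g(7) = mex{0,1} = 2
g(8) = mex{1} = 0
So g(8) = 0.
For pile B, compute g(0), g(1), … with moves {3, 4, 7}:
g(0) = mex{} = 0
g(1) = mex{} = 0
g(2) = mex{} = 0
g(3) = mex{0} = 1
g(4) = mex{0} = 1
g(5) = mex{0} = 1
g(6) = mex{0,1} = 2
g(7) = mex{0,1} = 2
g(8) = mex{0,1} = 2
g(9) = mex{0,1,2} = 3
So g(9) = 3.
By the Sprague-Grundy theorem, the Grundy value of a sum of independent games is the XOR of the component values.
Combined value = 0 XOR 3 = 3.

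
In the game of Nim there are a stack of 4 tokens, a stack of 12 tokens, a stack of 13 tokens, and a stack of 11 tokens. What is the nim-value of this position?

14

Compute the nim-sum pairwise:
4 ^ 12 = 8
8 ^ 13 = 5
5 ^ 11 = 14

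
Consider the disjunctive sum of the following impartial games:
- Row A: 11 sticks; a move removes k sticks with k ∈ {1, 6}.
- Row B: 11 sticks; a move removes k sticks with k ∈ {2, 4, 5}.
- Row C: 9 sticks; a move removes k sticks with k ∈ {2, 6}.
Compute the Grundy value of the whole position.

2

Grundy values for row A (subtraction set {1, 6}):
g(0) = mex{} = 0
g(1) = mex{0} = 1
g(2) = mex{1} = 0
g(3) = mex{0} = 1
g(4) = mex{1} = 0
g(5) = mex{0} = 1
g(6) = mex{0,1} = 2
g(7) = mex{1,2} = 0
g(8) = mex{0} = 1
g(9) = mex{1} = 0
g(10) = mex{0} = 1
g(11) = mex{1} = 0
So g(11) = 0.
For row B, compute g(0), g(1), … with moves {2, 4, 5}:
k:     0  1  2  3  4  5  6  7  8  9 10 11
g(k):  0  0  1  1  2  2  3  0  0  1  1  2
So g(11) = 2.
Build the Grundy sequence for row C with g(k) = mex{g(k−s) : s ∈ {2, 6}, s ≤ k}:
g(0) = mex{} = 0
g(1) = mex{} = 0
g(2) = mex{0} = 1
g(3) = mex{0} = 1
g(4) = mex{1} = 0
g(5) = mex{1} = 0
g(6) = mex{0} = 1
g(7) = mex{0} = 1
g(8) = mex{1} = 0
g(9) = mex{1} = 0
So g(9) = 0.
The value of a disjunctive sum is the nim-sum of the parts.
Combined value = 0 ⊕ 2 ⊕ 0 = 2.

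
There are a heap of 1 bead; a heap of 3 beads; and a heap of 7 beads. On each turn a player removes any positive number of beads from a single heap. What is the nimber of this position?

5

Compute the nim-sum pairwise:
1 XOR 3 = 2
2 XOR 7 = 5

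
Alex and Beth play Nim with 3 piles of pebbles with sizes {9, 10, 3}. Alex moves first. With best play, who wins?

Beth wins

Nim-sum: 9 ⊕ 10 ⊕ 3 = 0.
The nim-sum is 0, so this is a P-position: the player to move is in a losing position under optimal play; Alex is about to move from it and so loses — Beth wins.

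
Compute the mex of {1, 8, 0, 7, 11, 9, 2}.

The values 0, 1, 2 are all present; 3 is the first non-negative integer missing from the set.

3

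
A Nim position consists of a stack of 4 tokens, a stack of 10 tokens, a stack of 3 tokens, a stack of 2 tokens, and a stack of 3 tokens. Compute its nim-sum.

Compute the nim-sum pairwise:
4 ⊕ 10 = 14
14 ⊕ 3 = 13
13 ⊕ 2 = 15
15 ⊕ 3 = 12

12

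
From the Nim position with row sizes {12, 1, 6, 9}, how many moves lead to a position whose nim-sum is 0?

Bitwise XOR of the heap sizes:
  1100  (12)
  0001  (1)
  0110  (6)
  1001  (9)
  ----
  0010  (2)
The overall nim-sum is X = 2. A row of size p has a winning move iff p XOR X < p (reduce it to p XOR X).
  12: 12 XOR 2 = 14 ≥ 12 — no move.
  1: 1 XOR 2 = 3 ≥ 1 — no move.
  6: 6 XOR 2 = 4 < 6 — winning move (to 4).
  9: 9 XOR 2 = 11 ≥ 9 — no move.
That gives 1 winning move.

1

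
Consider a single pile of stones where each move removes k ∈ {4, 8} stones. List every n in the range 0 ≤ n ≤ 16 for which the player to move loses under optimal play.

0, 1, 2, 3, 12, 13, 14, 15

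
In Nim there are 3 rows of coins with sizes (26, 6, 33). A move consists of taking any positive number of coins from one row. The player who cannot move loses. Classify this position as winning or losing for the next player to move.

Nim-sum: 26 ⊕ 6 ⊕ 33 = 61.
The nim-sum is 61 ≠ 0, so this is an N-position: the player to move can win.

Winning position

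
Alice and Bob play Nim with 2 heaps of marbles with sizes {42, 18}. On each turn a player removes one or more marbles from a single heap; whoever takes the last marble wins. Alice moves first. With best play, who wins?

Alice wins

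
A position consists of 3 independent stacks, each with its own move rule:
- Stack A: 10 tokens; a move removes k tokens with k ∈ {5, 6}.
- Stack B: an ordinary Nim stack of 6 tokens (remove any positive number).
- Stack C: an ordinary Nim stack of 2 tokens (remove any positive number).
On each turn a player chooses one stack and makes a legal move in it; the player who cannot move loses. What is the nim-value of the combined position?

6

Build the Grundy sequence for stack A with g(k) = mex{g(k−s) : s ∈ {5, 6}, s ≤ k}:
g(0) = mex{} = 0
g(1) = mex{} = 0
g(2) = mex{} = 0
g(3) = mex{} = 0
g(4) = mex{} = 0
g(5) = mex{0} = 1
g(6) = mex{0} = 1
g(7) = mex{0} = 1
g(8) = mex{0} = 1
g(9) = mex{0} = 1
g(10) = mex{0,1} = 2
So g(10) = 2.
Stack B is a plain Nim stack of size 6, so its Grundy value is 6.
Stack C is a plain Nim stack of size 2, so its Grundy value is 2.
The value of a disjunctive sum is the nim-sum of the parts.
Combined value = 2 ⊕ 6 ⊕ 2 = 6.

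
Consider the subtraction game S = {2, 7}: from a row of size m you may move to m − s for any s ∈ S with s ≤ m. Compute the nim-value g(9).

0

Compute g(0), g(1), … for moves {2, 7}:
k:     0  1  2  3  4  5  6  7  8  9
g(k):  0  0  1  1  0  0  1  1  2  0
So g(9) = 0.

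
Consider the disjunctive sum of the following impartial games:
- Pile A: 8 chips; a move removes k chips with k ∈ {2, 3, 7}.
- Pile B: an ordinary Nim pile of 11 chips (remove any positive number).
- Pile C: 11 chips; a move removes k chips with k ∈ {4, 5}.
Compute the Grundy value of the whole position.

Grundy values for pile A (subtraction set {2, 3, 7}):
g(0) = mex{} = 0
g(1) = mex{} = 0
g(2) = mex{0} = 1
g(3) = mex{0} = 1
g(4) = mex{0,1} = 2
g(5) = mex{1} = 0
g(6) = mex{1,2} = 0
g(7) = mex{0,2} = 1
g(8) = mex{0} = 1
So g(8) = 1.
Pile B is a plain Nim pile of size 11, so its Grundy value is 11.
For pile C, compute g(0), g(1), … with moves {4, 5}:
k:     0  1  2  3  4  5  6  7  8  9 10 11
g(k):  0  0  0  0  1  1  1  1  2  0  0  0
So g(11) = 0.
The value of a disjunctive sum is the nim-sum of the parts.
Combined value = 1 ⊕ 11 ⊕ 0 = 10.

10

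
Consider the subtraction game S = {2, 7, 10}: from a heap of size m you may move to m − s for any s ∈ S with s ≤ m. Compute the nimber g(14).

3

Build the Grundy sequence with g(k) = mex{g(k−s) : s ∈ {2, 7, 10}, s ≤ k}:
k:     0  1  2  3  4  5  6  7  8  9 10 11 12 13 14
g(k):  0  0  1  1  0  0  1  1  2  0  3  1  2  0  3
So g(14) = 3.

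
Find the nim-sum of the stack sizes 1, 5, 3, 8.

15

Write each in binary and XOR column by column:
  0001  (1)
  0101  (5)
  0011  (3)
  1000  (8)
  ----
  1111  (15)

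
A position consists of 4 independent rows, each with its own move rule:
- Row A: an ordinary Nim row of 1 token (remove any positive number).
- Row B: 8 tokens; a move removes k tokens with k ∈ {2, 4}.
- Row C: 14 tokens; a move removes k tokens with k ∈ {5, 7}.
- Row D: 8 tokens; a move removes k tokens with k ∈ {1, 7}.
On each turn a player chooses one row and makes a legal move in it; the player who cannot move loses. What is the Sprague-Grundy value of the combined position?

0

Row A is a plain Nim row of size 1, so its Grundy value is 1.
Grundy values for row B (subtraction set {2, 4}):
k:     0  1  2  3  4  5  6  7  8
g(k):  0  0  1  1  2  2  0  0  1
So g(8) = 1.
Grundy values for row C (subtraction set {5, 7}):
g(0) = mex{} = 0
g(1) = mex{} = 0
g(2) = mex{} = 0
g(3) = mex{} = 0
g(4) = mex{} = 0
g(5) = mex{0} = 1
g(6) = mex{0} = 1
g(7) = mex{0} = 1
g(8) = mex{0} = 1
g(9) = mex{0} = 1
g(10) = mex{0,1} = 2
g(11) = mex{0,1} = 2
g(12) = mex{1} = 0
g(13) = mex{1} = 0
g(14) = mex{1} = 0
So g(14) = 0.
Grundy values for row D (subtraction set {1, 7}):
k:     0  1  2  3  4  5  6  7  8
g(k):  0  1  0  1  0  1  0  1  0
So g(8) = 0.
By the Sprague-Grundy theorem, the Grundy value of a sum of independent games is the XOR of the component values.
Combined value = 1 XOR 1 XOR 0 XOR 0 = 0.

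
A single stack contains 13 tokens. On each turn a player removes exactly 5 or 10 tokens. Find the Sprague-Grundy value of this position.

Compute g(0), g(1), … for moves {5, 10}:
g(0) = mex{} = 0
g(1) = mex{} = 0
g(2) = mex{} = 0
g(3) = mex{} = 0
g(4) = mex{} = 0
g(5) = mex{0} = 1
g(6) = mex{0} = 1
g(7) = mex{0} = 1
g(8) = mex{0} = 1
g(9) = mex{0} = 1
g(10) = mex{0,1} = 2
g(11) = mex{0,1} = 2
g(12) = mex{0,1} = 2
g(13) = mex{0,1} = 2
So g(13) = 2.

2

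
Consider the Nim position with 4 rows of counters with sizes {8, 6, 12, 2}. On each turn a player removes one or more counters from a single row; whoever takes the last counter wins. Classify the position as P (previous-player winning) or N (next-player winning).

P-position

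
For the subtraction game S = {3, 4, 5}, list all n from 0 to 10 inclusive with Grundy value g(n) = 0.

0, 1, 2, 8, 9, 10

Build the Grundy sequence with g(k) = mex{g(k−s) : s ∈ {3, 4, 5}, s ≤ k}:
k:     0  1  2  3  4  5  6  7  8  9 10
g(k):  0  0  0  1  1  1  2  2  0  0  0
The P-positions (g = 0) in 0..10 are 0, 1, 2, 8, 9, 10.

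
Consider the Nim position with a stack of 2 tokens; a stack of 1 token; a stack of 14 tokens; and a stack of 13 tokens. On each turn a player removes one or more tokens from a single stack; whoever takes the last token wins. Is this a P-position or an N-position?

P-position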